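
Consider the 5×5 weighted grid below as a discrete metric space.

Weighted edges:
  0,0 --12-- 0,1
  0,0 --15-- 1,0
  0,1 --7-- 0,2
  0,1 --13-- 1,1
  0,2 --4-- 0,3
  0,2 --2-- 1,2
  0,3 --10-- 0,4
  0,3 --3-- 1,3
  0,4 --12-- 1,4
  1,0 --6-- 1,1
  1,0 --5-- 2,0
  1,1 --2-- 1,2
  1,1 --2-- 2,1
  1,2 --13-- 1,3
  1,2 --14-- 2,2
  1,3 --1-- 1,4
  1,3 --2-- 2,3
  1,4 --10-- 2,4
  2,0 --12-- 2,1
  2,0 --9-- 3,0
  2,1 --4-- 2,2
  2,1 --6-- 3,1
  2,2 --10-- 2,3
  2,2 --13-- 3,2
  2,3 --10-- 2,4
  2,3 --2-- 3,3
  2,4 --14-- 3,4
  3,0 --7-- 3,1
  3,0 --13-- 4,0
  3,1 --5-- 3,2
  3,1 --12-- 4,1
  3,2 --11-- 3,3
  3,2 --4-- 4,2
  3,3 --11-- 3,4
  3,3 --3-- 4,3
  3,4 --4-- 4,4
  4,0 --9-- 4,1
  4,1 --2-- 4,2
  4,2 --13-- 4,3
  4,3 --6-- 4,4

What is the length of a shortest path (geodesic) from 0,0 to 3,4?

Shortest path: 0,0 → 0,1 → 0,2 → 0,3 → 1,3 → 2,3 → 3,3 → 3,4, total weight = 41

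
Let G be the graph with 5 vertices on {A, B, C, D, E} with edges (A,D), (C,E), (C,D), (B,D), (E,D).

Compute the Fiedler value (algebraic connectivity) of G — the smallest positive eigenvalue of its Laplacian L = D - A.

Degrees: deg(A) = 1, deg(B) = 1, deg(C) = 2, deg(D) = 4, deg(E) = 2.
L = D − A with rows/columns ordered (A, B, C, D, E):
  [ 1,  0,  0, -1,  0]
  [ 0,  1,  0, -1,  0]
  [ 0,  0,  2, -1, -1]
  [-1, -1, -1,  4, -1]
  [ 0,  0, -1, -1,  2]
Characteristic polynomial: det(λI − L) = λ(λ − 1)²(λ − 3)(λ − 5).
Roots: λ = 0; (λ − 1) = 0 ⇒ λ = 1 (multiplicity 2); (λ − 3) = 0 ⇒ λ = 3; (λ − 5) = 0 ⇒ λ = 5.
(Check: the roots sum (with multiplicity) to 10, matching trace L = Σdeg = 2·5 = 10.)
Laplacian eigenvalues: [0.0, 1.0, 1.0, 3.0, 5.0]. Algebraic connectivity (smallest non-zero eigenvalue) = 1.0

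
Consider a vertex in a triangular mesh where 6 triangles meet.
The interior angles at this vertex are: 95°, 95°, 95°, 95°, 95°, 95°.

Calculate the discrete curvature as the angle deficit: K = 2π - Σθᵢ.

Sum of angles = 570°. K = 360° - 570° = -210° = -7π/6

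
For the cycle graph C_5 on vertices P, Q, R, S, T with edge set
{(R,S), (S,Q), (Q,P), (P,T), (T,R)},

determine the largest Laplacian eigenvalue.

The cycle graph C_n has Laplacian eigenvalues λ_k = 2 − 2cos(2πk/n), k = 0, 1, …, n−1. Here n = 5:
k=0: 2 − 2cos(0) = 0.0; k=1: 2 − 2cos(2π/5) = 1.382; k=2: 2 − 2cos(4π/5) = 3.618; k=3: 2 − 2cos(6π/5) = 3.618; k=4: 2 − 2cos(8π/5) = 1.382.
Laplacian eigenvalues: [0.0, 1.382, 1.382, 3.618, 3.618]. Largest eigenvalue (spectral radius) = 3.618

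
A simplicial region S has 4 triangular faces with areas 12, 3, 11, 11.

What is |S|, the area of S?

12 + 3 + 11 + 11 = 37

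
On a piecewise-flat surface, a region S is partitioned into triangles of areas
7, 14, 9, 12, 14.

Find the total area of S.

7 + 14 + 9 + 12 + 14 = 56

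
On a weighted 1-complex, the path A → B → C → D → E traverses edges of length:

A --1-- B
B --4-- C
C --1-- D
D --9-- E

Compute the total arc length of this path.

Arc length = 1 + 4 + 1 + 9 = 15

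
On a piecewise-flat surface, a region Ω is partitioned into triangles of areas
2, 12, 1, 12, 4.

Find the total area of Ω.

2 + 12 + 1 + 12 + 4 = 31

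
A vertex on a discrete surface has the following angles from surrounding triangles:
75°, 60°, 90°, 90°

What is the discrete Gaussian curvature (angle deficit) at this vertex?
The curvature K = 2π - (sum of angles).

Sum of angles = 315°. K = 360° - 315° = 45°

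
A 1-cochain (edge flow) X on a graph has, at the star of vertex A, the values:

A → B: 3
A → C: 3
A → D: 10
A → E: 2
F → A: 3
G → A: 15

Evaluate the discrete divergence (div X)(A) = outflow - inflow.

Divergence = sum of outgoing flows = 3 + 3 + 10 + 2 + (-3) + (-15) = 0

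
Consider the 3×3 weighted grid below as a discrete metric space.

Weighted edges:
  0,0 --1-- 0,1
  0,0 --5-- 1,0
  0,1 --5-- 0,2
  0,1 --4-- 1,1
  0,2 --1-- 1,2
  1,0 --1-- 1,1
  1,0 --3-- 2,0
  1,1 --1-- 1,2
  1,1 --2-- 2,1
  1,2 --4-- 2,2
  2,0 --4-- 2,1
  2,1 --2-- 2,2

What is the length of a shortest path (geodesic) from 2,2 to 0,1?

Shortest path: 2,2 → 2,1 → 1,1 → 0,1, total weight = 8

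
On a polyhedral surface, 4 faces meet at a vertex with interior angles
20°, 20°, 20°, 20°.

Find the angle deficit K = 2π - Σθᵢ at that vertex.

Sum of angles = 80°. K = 360° - 80° = 280°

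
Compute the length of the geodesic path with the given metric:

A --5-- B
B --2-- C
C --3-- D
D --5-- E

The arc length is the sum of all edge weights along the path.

Arc length = 5 + 2 + 3 + 5 = 15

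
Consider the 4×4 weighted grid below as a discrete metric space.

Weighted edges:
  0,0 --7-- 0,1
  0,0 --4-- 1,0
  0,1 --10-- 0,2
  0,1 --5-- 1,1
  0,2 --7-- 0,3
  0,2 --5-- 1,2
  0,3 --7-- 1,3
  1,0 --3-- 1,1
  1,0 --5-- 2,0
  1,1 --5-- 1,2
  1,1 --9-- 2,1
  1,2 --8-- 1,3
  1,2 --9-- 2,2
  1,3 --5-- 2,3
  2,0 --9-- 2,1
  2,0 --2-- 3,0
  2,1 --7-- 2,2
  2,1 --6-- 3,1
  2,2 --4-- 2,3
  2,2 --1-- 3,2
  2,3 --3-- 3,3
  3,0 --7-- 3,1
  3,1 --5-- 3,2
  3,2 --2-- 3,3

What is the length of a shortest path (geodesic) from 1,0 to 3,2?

Shortest path: 1,0 → 1,1 → 1,2 → 2,2 → 3,2, total weight = 18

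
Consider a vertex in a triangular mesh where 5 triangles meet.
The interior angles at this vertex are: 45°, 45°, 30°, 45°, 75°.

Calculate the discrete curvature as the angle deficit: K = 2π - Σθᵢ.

Sum of angles = 240°. K = 360° - 240° = 120°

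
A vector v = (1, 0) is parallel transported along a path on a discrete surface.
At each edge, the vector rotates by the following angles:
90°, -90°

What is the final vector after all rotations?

Total rotation: 90° + (-90°) = 0°. Final vector: (1, 0)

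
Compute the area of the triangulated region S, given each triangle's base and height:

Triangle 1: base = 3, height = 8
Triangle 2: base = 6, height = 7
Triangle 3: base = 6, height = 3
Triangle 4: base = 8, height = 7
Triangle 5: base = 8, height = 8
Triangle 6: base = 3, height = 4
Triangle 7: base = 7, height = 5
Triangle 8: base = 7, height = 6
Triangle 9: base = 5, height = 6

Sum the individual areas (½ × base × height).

(1/2)×3×8 + (1/2)×6×7 + (1/2)×6×3 + (1/2)×8×7 + (1/2)×8×8 + (1/2)×3×4 + (1/2)×7×5 + (1/2)×7×6 + (1/2)×5×6 = 161.5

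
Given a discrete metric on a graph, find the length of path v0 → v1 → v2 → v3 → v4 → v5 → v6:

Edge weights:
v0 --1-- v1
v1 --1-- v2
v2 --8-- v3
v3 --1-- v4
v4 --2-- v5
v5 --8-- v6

Arc length = 1 + 1 + 8 + 1 + 2 + 8 = 21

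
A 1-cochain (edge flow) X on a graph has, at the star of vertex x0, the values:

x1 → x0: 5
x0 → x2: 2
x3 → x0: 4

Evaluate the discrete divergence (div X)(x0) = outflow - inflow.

Divergence = sum of outgoing flows = (-5) + 2 + (-4) = -7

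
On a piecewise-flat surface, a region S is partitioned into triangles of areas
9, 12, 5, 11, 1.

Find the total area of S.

9 + 12 + 5 + 11 + 1 = 38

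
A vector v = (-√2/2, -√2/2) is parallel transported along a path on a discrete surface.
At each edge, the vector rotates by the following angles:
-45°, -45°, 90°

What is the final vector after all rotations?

Total rotation: (-45°) + (-45°) + 90° = 0°. Final vector: (-0.7071, -0.7071)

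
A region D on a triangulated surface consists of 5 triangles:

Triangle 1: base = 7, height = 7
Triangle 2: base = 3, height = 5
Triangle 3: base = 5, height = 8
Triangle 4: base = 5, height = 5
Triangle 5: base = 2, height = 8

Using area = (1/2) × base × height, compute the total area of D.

(1/2)×7×7 + (1/2)×3×5 + (1/2)×5×8 + (1/2)×5×5 + (1/2)×2×8 = 72.5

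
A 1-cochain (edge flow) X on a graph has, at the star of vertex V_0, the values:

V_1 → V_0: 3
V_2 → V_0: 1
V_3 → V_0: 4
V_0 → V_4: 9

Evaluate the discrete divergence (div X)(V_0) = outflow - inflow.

Divergence = sum of outgoing flows = (-3) + (-1) + (-4) + 9 = 1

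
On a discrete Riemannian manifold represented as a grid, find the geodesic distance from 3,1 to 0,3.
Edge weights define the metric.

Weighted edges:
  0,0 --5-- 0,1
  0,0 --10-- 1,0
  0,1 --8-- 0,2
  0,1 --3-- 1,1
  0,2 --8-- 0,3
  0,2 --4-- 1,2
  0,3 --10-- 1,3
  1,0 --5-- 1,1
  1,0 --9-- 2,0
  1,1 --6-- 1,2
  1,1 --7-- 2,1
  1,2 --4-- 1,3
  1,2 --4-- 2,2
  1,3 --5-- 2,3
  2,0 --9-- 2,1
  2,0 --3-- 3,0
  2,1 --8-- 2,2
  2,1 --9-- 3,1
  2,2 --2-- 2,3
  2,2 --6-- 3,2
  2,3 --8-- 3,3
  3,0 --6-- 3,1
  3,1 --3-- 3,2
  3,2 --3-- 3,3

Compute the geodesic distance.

Shortest path: 3,1 → 3,2 → 2,2 → 1,2 → 0,2 → 0,3, total weight = 25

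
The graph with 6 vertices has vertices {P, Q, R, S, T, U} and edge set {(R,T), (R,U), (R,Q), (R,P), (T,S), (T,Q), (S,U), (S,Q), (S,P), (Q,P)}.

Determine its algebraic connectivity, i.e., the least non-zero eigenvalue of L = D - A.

Degrees: deg(P) = 3, deg(Q) = 4, deg(R) = 4, deg(S) = 4, deg(T) = 3, deg(U) = 2.
L = D − A with rows/columns ordered (P, Q, R, S, T, U):
  [ 3, -1, -1, -1,  0,  0]
  [-1,  4, -1, -1, -1,  0]
  [-1, -1,  4,  0, -1, -1]
  [-1, -1,  0,  4, -1, -1]
  [ 0, -1, -1, -1,  3,  0]
  [ 0,  0, -1, -1,  0,  2]
Characteristic polynomial: det(λI − L) = λ(λ − 2)(λ − 3)(λ − 4)(λ − 5)(λ − 6).
Roots: λ = 0; (λ − 2) = 0 ⇒ λ = 2; (λ − 3) = 0 ⇒ λ = 3; (λ − 4) = 0 ⇒ λ = 4; (λ − 5) = 0 ⇒ λ = 5; (λ − 6) = 0 ⇒ λ = 6.
(Check: the roots sum (with multiplicity) to 20, matching trace L = Σdeg = 2·10 = 20.)
Laplacian eigenvalues: [0.0, 2.0, 3.0, 4.0, 5.0, 6.0]. Algebraic connectivity (smallest non-zero eigenvalue) = 2.0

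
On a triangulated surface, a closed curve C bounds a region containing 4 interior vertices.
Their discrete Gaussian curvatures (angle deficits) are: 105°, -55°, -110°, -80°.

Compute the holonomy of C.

Holonomy = total enclosed curvature = 105° + (-55°) + (-110°) + (-80°) = -140°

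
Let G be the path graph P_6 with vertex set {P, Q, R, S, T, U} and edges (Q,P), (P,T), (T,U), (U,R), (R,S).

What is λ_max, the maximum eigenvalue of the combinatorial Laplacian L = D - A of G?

The path graph P_n has Laplacian eigenvalues λ_k = 2 − 2cos(kπ/n), k = 0, 1, …, n−1. Here n = 6:
k=0: 2 − 2cos(0) = 0.0; k=1: 2 − 2cos(π/6) = 0.2679; k=2: 2 − 2cos(π/3) = 1.0; k=3: 2 − 2cos(π/2) = 2.0; k=4: 2 − 2cos(2π/3) = 3.0; k=5: 2 − 2cos(5π/6) = 3.7321.
Laplacian eigenvalues: [0.0, 0.2679, 1.0, 2.0, 3.0, 3.7321]. Largest eigenvalue (spectral radius) = 3.7321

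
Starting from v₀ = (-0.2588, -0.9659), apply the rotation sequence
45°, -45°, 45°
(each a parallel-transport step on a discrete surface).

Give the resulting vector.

Total rotation: 45° + (-45°) + 45° = 45°. Final vector: (0.5000, -0.8660)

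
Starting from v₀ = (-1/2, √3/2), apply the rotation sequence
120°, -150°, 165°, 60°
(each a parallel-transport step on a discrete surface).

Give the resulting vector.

Total rotation: 120° + (-150°) + 165° + 60° = 195° ≡ -165° (mod 360°). Final vector: (0.7071, -0.7071)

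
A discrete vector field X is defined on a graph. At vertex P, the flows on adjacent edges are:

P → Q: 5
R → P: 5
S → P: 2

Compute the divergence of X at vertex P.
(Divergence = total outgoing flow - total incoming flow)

Divergence = sum of outgoing flows = 5 + (-5) + (-2) = -2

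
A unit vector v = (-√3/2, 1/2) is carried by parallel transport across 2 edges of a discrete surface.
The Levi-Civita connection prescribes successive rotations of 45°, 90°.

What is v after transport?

Total rotation: 45° + 90° = 135°. Final vector: (0.2588, -0.9659)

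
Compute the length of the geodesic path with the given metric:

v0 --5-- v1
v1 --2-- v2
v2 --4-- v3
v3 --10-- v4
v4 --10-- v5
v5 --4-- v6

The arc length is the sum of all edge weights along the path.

Arc length = 5 + 2 + 4 + 10 + 10 + 4 = 35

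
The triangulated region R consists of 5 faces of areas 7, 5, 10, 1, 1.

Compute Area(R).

7 + 5 + 10 + 1 + 1 = 24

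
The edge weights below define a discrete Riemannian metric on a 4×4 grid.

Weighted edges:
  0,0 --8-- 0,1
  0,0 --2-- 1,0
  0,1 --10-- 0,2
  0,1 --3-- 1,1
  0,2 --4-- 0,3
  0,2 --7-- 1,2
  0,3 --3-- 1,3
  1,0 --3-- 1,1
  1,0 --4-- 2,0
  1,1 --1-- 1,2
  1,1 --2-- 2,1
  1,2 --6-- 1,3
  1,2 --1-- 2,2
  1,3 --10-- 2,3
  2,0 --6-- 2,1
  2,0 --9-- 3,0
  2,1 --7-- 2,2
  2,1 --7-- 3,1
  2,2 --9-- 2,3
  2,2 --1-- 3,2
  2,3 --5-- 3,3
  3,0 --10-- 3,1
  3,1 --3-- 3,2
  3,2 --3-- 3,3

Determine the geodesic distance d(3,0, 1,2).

Shortest path: 3,0 → 3,1 → 3,2 → 2,2 → 1,2, total weight = 15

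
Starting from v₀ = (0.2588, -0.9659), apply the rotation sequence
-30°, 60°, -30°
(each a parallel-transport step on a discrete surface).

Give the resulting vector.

Total rotation: (-30°) + 60° + (-30°) = 0°. Final vector: (0.2588, -0.9659)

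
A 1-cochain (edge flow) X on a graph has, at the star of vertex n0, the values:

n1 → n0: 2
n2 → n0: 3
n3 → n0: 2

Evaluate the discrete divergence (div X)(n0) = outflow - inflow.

Divergence = sum of outgoing flows = (-2) + (-3) + (-2) = -7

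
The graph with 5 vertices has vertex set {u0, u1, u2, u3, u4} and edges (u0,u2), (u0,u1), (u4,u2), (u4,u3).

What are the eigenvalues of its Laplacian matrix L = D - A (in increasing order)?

Degrees: deg(u0) = 2, deg(u1) = 1, deg(u2) = 2, deg(u3) = 1, deg(u4) = 2.
L = D − A with rows/columns ordered (u0, u1, u2, u3, u4):
  [ 2, -1, -1,  0,  0]
  [-1,  1,  0,  0,  0]
  [-1,  0,  2,  0, -1]
  [ 0,  0,  0,  1, -1]
  [ 0,  0, -1, -1,  2]
Characteristic polynomial: det(λI − L) = λ(λ² − 3λ + 1)(λ² − 5λ + 5).
Roots: λ = 0; (λ² − 3λ + 1) = 0 ⇒ λ = (3 ± √5)/2 ≈ 0.382, 2.618; (λ² − 5λ + 5) = 0 ⇒ λ = (5 ± √5)/2 ≈ 1.382, 3.618.
(Check: the roots sum (with multiplicity) to 8, matching trace L = Σdeg = 2·4 = 8.)
Laplacian eigenvalues (increasing order): [0.0, 0.382, 1.382, 2.618, 3.618]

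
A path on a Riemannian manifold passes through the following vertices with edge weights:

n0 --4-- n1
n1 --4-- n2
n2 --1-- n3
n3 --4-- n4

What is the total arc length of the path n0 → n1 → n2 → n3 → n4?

Arc length = 4 + 4 + 1 + 4 = 13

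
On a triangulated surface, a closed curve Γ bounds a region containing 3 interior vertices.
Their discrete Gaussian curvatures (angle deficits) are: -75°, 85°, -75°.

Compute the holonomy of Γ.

Holonomy = total enclosed curvature = (-75°) + 85° + (-75°) = -65°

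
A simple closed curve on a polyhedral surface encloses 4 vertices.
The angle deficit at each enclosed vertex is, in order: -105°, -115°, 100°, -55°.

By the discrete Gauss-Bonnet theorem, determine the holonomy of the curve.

Holonomy = total enclosed curvature = (-105°) + (-115°) + 100° + (-55°) = -175°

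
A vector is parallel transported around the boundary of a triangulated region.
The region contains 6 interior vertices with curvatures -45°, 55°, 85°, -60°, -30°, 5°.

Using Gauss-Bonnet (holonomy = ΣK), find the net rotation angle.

Holonomy = total enclosed curvature = (-45°) + 55° + 85° + (-60°) + (-30°) + 5° = 10°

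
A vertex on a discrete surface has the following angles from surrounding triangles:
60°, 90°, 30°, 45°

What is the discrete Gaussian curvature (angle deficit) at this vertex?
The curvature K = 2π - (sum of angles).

Sum of angles = 225°. K = 360° - 225° = 135° = 3π/4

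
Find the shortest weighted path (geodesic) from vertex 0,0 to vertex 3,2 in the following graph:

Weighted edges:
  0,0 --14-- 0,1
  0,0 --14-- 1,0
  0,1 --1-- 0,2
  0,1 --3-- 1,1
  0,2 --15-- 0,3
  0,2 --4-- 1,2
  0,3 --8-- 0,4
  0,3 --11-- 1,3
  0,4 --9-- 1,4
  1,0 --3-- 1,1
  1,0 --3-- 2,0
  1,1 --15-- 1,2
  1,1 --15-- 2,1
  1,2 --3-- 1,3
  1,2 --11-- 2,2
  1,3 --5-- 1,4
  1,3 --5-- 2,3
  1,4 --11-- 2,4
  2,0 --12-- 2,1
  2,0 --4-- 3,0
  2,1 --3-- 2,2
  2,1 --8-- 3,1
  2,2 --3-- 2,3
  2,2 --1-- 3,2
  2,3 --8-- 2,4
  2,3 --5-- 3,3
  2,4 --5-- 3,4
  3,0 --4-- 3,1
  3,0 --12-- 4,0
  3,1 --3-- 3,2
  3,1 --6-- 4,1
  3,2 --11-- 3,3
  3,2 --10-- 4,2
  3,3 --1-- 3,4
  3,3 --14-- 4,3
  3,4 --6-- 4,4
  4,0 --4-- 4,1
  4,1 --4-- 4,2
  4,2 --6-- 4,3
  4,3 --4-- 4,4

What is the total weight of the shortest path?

Shortest path: 0,0 → 1,0 → 2,0 → 3,0 → 3,1 → 3,2, total weight = 28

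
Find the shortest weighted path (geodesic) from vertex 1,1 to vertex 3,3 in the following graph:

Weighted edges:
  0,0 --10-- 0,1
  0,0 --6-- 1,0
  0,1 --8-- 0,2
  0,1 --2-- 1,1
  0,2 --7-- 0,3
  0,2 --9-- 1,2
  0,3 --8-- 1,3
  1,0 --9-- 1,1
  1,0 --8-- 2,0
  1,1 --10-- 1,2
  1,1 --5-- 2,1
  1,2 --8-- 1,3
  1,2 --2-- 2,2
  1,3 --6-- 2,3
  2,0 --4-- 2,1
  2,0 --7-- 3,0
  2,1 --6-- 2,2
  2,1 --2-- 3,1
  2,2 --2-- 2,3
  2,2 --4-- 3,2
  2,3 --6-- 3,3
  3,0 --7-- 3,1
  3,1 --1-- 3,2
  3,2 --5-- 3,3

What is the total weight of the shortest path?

Shortest path: 1,1 → 2,1 → 3,1 → 3,2 → 3,3, total weight = 13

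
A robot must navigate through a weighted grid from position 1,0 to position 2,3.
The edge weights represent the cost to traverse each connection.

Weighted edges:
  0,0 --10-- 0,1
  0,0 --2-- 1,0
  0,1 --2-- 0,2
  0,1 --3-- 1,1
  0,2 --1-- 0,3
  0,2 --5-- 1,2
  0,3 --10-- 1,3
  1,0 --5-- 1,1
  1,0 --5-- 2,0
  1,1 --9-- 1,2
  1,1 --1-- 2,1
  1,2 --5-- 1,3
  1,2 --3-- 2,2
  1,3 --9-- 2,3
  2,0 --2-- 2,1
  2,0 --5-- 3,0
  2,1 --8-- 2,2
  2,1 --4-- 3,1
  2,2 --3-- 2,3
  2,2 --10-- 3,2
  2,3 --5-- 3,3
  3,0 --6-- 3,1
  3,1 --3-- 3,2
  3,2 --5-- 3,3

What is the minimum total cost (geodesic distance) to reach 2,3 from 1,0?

Shortest path: 1,0 → 1,1 → 2,1 → 2,2 → 2,3, total weight = 17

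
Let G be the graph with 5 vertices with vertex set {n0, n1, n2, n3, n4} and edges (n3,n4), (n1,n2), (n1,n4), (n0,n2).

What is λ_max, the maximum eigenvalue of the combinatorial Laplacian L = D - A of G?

Degrees: deg(n0) = 1, deg(n1) = 2, deg(n2) = 2, deg(n3) = 1, deg(n4) = 2.
L = D − A with rows/columns ordered (n0, n1, n2, n3, n4):
  [ 1,  0, -1,  0,  0]
  [ 0,  2, -1,  0, -1]
  [-1, -1,  2,  0,  0]
  [ 0,  0,  0,  1, -1]
  [ 0, -1,  0, -1,  2]
Characteristic polynomial: det(λI − L) = λ(λ² − 3λ + 1)(λ² − 5λ + 5).
Roots: λ = 0; (λ² − 3λ + 1) = 0 ⇒ λ = (3 ± √5)/2 ≈ 0.382, 2.618; (λ² − 5λ + 5) = 0 ⇒ λ = (5 ± √5)/2 ≈ 1.382, 3.618.
(Check: the roots sum (with multiplicity) to 8, matching trace L = Σdeg = 2·4 = 8.)
Laplacian eigenvalues: [0.0, 0.382, 1.382, 2.618, 3.618]. Largest eigenvalue (spectral radius) = 3.618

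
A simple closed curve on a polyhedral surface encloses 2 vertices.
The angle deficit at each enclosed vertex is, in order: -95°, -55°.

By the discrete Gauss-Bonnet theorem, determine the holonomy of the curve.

Holonomy = total enclosed curvature = (-95°) + (-55°) = -150°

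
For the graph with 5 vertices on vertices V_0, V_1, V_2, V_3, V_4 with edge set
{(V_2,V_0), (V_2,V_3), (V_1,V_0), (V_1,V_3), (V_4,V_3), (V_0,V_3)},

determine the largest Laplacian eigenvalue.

Degrees: deg(V_0) = 3, deg(V_1) = 2, deg(V_2) = 2, deg(V_3) = 4, deg(V_4) = 1.
L = D − A with rows/columns ordered (V_0, V_1, V_2, V_3, V_4):
  [ 3, -1, -1, -1,  0]
  [-1,  2,  0, -1,  0]
  [-1,  0,  2, -1,  0]
  [-1, -1, -1,  4, -1]
  [ 0,  0,  0, -1,  1]
Characteristic polynomial: det(λI − L) = λ(λ − 1)(λ − 2)(λ − 4)(λ − 5).
Roots: λ = 0; (λ − 1) = 0 ⇒ λ = 1; (λ − 2) = 0 ⇒ λ = 2; (λ − 4) = 0 ⇒ λ = 4; (λ − 5) = 0 ⇒ λ = 5.
(Check: the roots sum (with multiplicity) to 12, matching trace L = Σdeg = 2·6 = 12.)
Laplacian eigenvalues: [0.0, 1.0, 2.0, 4.0, 5.0]. Largest eigenvalue (spectral radius) = 5.0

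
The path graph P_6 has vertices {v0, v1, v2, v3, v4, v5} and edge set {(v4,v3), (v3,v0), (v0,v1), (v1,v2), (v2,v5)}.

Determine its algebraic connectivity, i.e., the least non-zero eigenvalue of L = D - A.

The path graph P_n has Laplacian eigenvalues λ_k = 2 − 2cos(kπ/n), k = 0, 1, …, n−1. Here n = 6:
k=0: 2 − 2cos(0) = 0.0; k=1: 2 − 2cos(π/6) = 0.2679; k=2: 2 − 2cos(π/3) = 1.0; k=3: 2 − 2cos(π/2) = 2.0; k=4: 2 − 2cos(2π/3) = 3.0; k=5: 2 − 2cos(5π/6) = 3.7321.
Laplacian eigenvalues: [0.0, 0.2679, 1.0, 2.0, 3.0, 3.7321]. Algebraic connectivity (smallest non-zero eigenvalue) = 0.2679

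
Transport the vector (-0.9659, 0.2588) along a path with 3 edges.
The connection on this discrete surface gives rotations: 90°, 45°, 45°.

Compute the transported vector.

Total rotation: 90° + 45° + 45° = 180°. Final vector: (0.9659, -0.2588)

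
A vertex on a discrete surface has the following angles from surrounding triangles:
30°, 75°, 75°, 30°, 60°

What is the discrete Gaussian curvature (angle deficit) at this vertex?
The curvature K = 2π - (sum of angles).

Sum of angles = 270°. K = 360° - 270° = 90° = π/2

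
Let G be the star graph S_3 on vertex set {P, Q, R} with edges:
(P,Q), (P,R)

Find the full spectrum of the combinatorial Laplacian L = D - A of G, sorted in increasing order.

The star S_3 is the complete bipartite graph K_{1,2} (one hub of degree 2, 2 leaves of degree 1). The Laplacian spectrum of K_{p,q} is 0, p (multiplicity q−1), q (multiplicity p−1), p+q. With p = 1, q = 2: 0 once, 1 with multiplicity 1, and 3 once. (Check: trace L = sum of degrees = 4 = 1·1 + 3.)
Laplacian eigenvalues (increasing order): [0.0, 1.0, 3.0]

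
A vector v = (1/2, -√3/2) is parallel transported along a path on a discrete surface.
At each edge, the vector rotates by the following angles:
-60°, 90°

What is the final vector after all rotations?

Total rotation: (-60°) + 90° = 30°. Final vector: (0.8660, -0.5000)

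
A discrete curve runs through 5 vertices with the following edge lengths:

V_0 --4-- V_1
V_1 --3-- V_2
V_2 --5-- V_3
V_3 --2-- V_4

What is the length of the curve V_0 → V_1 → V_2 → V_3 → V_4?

Arc length = 4 + 3 + 5 + 2 = 14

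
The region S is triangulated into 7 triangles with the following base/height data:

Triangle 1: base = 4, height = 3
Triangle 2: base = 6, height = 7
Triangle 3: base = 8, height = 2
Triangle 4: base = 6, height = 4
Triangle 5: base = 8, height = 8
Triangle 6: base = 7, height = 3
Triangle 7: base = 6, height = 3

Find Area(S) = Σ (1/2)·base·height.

(1/2)×4×3 + (1/2)×6×7 + (1/2)×8×2 + (1/2)×6×4 + (1/2)×8×8 + (1/2)×7×3 + (1/2)×6×3 = 98.5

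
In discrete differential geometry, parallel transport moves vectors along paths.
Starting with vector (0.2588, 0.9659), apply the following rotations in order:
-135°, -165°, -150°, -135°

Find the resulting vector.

Total rotation: (-135°) + (-165°) + (-150°) + (-135°) = -585° ≡ 135° (mod 360°). Final vector: (-0.8660, -0.5000)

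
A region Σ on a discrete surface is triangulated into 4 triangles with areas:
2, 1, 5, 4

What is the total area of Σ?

2 + 1 + 5 + 4 = 12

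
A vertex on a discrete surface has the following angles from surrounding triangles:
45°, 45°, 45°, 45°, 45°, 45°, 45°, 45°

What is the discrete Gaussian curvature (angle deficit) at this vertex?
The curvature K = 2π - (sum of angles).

Sum of angles = 360°. K = 360° - 360° = 0°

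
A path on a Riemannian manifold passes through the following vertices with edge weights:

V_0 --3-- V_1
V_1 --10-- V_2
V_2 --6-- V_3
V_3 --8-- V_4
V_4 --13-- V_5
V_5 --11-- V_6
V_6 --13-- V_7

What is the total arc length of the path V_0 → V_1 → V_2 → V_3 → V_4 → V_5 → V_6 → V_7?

Arc length = 3 + 10 + 6 + 8 + 13 + 11 + 13 = 64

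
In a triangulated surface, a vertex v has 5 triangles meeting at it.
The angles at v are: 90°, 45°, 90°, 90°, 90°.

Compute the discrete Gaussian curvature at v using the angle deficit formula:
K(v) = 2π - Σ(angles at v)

Sum of angles = 405°. K = 360° - 405° = -45° = -π/4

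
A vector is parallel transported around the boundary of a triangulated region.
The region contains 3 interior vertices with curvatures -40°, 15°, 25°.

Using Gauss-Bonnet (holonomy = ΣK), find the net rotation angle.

Holonomy = total enclosed curvature = (-40°) + 15° + 25° = 0°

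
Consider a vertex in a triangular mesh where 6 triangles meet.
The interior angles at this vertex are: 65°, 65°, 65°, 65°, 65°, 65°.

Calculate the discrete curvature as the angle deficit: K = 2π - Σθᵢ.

Sum of angles = 390°. K = 360° - 390° = -30°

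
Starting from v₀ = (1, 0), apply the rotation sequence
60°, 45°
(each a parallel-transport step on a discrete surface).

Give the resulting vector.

Total rotation: 60° + 45° = 105°. Final vector: (-0.2588, 0.9659)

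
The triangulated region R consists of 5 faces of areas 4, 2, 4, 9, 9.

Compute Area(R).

4 + 2 + 4 + 9 + 9 = 28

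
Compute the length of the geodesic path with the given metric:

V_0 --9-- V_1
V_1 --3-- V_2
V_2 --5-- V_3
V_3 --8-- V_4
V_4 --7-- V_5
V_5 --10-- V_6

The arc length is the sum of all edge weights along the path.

Arc length = 9 + 3 + 5 + 8 + 7 + 10 = 42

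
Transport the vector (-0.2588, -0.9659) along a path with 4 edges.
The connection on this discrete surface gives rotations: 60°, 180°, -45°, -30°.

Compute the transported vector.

Total rotation: 60° + 180° + (-45°) + (-30°) = 165°. Final vector: (0.5000, 0.8660)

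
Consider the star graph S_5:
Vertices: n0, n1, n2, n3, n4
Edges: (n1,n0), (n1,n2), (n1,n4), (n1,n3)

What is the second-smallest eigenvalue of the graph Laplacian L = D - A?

The star S_5 is the complete bipartite graph K_{1,4} (one hub of degree 4, 4 leaves of degree 1). The Laplacian spectrum of K_{p,q} is 0, p (multiplicity q−1), q (multiplicity p−1), p+q. With p = 1, q = 4: 0 once, 1 with multiplicity 3, and 5 once. (Check: trace L = sum of degrees = 8 = 3·1 + 5.)
Laplacian eigenvalues: [0.0, 1.0, 1.0, 1.0, 5.0]. Algebraic connectivity (smallest non-zero eigenvalue) = 1.0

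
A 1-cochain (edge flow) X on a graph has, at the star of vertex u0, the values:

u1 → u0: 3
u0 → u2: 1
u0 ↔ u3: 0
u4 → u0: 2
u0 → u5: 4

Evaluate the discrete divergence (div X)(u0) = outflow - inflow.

Divergence = sum of outgoing flows = (-3) + 1 + 0 + (-2) + 4 = 0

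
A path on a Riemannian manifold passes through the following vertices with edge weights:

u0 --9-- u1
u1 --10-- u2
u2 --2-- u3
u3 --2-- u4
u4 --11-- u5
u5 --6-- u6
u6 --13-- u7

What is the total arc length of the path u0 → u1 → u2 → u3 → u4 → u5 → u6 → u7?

Arc length = 9 + 10 + 2 + 2 + 11 + 6 + 13 = 53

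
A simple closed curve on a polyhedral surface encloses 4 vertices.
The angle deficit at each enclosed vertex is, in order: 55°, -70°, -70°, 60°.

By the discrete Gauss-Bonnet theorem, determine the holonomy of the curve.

Holonomy = total enclosed curvature = 55° + (-70°) + (-70°) + 60° = -25°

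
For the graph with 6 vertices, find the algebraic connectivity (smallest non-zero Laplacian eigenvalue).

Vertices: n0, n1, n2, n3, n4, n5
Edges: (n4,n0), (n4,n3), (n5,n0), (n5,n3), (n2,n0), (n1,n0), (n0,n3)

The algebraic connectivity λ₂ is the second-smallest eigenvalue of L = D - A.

Degrees: deg(n0) = 5, deg(n1) = 1, deg(n2) = 1, deg(n3) = 3, deg(n4) = 2, deg(n5) = 2.
L = D − A with rows/columns ordered (n0, n1, n2, n3, n4, n5):
  [ 5, -1, -1, -1, -1, -1]
  [-1,  1,  0,  0,  0,  0]
  [-1,  0,  1,  0,  0,  0]
  [-1,  0,  0,  3, -1, -1]
  [-1,  0,  0, -1,  2,  0]
  [-1,  0,  0, -1,  0,  2]
Characteristic polynomial: det(λI − L) = λ(λ − 1)²(λ − 2)(λ − 4)(λ − 6).
Roots: λ = 0; (λ − 1) = 0 ⇒ λ = 1 (multiplicity 2); (λ − 2) = 0 ⇒ λ = 2; (λ − 4) = 0 ⇒ λ = 4; (λ − 6) = 0 ⇒ λ = 6.
(Check: the roots sum (with multiplicity) to 14, matching trace L = Σdeg = 2·7 = 14.)
Laplacian eigenvalues: [0.0, 1.0, 1.0, 2.0, 4.0, 6.0]. Algebraic connectivity (smallest non-zero eigenvalue) = 1.0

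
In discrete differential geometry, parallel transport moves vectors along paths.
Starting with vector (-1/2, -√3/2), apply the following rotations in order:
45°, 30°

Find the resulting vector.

Total rotation: 45° + 30° = 75°. Final vector: (0.7071, -0.7071)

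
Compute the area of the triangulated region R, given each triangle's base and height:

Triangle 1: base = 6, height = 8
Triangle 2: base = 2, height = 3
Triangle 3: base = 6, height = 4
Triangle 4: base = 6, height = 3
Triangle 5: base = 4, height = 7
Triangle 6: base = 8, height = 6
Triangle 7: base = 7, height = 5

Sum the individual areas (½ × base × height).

(1/2)×6×8 + (1/2)×2×3 + (1/2)×6×4 + (1/2)×6×3 + (1/2)×4×7 + (1/2)×8×6 + (1/2)×7×5 = 103.5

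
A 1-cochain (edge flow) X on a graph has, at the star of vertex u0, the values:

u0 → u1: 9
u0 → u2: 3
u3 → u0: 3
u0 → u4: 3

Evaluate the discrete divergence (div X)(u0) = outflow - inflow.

Divergence = sum of outgoing flows = 9 + 3 + (-3) + 3 = 12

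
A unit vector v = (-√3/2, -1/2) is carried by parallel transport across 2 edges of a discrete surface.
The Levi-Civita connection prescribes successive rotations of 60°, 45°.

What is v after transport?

Total rotation: 60° + 45° = 105°. Final vector: (0.7071, -0.7071)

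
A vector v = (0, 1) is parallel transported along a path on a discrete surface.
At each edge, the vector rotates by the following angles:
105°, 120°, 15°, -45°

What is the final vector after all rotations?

Total rotation: 105° + 120° + 15° + (-45°) = 195° ≡ -165° (mod 360°). Final vector: (0.2588, -0.9659)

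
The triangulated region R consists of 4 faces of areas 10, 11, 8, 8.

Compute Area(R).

10 + 11 + 8 + 8 = 37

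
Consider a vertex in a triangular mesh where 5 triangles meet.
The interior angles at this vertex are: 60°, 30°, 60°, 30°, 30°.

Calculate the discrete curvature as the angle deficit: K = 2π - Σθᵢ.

Sum of angles = 210°. K = 360° - 210° = 150° = 5π/6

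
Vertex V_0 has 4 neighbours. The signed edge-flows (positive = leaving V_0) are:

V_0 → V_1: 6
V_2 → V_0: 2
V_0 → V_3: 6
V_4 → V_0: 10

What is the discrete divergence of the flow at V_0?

Divergence = sum of outgoing flows = 6 + (-2) + 6 + (-10) = 0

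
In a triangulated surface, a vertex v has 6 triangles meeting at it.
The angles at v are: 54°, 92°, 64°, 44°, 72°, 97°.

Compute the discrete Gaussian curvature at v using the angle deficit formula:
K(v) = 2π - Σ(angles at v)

Sum of angles = 423°. K = 360° - 423° = -63° = -7π/20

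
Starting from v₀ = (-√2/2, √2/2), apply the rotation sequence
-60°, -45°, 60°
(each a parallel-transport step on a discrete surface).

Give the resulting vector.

Total rotation: (-60°) + (-45°) + 60° = -45°. Final vector: (0, 1)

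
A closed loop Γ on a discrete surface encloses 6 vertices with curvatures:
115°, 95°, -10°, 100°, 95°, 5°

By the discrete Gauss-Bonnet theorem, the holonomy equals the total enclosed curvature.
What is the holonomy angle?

Holonomy = total enclosed curvature = 115° + 95° + (-10°) + 100° + 95° + 5° = 400°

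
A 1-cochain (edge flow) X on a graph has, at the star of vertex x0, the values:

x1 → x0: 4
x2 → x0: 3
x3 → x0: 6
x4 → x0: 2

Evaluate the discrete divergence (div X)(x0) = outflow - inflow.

Divergence = sum of outgoing flows = (-4) + (-3) + (-6) + (-2) = -15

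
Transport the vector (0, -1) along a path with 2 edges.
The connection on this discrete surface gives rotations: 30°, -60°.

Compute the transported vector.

Total rotation: 30° + (-60°) = -30°. Final vector: (-0.5000, -0.8660)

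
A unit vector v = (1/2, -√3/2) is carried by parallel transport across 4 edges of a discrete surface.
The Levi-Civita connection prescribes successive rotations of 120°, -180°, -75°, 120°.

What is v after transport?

Total rotation: 120° + (-180°) + (-75°) + 120° = -15°. Final vector: (0.2588, -0.9659)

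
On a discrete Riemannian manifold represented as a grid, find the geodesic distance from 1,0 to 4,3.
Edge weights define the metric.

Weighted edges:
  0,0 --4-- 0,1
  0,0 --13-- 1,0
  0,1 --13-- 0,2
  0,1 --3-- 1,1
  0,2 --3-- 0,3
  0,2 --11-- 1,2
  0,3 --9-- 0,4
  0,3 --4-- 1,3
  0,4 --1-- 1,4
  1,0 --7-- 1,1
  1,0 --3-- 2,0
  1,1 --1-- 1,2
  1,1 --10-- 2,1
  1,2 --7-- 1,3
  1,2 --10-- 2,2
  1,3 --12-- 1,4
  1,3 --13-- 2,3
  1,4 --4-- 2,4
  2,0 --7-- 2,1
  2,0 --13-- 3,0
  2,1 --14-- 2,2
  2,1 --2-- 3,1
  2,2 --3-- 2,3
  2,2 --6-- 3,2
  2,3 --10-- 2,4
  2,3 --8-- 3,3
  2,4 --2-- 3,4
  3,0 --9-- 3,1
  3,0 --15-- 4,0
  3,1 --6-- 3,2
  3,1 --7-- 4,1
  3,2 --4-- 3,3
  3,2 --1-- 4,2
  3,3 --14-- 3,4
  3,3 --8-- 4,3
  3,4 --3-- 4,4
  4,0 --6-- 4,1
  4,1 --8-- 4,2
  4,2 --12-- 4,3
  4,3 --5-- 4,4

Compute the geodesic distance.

Shortest path: 1,0 → 2,0 → 2,1 → 3,1 → 3,2 → 3,3 → 4,3, total weight = 30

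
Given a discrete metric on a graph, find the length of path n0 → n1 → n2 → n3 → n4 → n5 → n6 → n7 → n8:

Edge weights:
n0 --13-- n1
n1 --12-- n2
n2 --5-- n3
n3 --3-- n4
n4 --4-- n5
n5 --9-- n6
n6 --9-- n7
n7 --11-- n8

Arc length = 13 + 12 + 5 + 3 + 4 + 9 + 9 + 11 = 66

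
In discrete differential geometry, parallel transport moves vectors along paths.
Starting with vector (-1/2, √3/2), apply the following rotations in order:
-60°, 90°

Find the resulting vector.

Total rotation: (-60°) + 90° = 30°. Final vector: (-0.8660, 0.5000)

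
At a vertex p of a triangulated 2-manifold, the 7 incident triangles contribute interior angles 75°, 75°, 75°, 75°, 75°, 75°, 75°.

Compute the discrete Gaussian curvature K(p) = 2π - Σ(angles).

Sum of angles = 525°. K = 360° - 525° = -165°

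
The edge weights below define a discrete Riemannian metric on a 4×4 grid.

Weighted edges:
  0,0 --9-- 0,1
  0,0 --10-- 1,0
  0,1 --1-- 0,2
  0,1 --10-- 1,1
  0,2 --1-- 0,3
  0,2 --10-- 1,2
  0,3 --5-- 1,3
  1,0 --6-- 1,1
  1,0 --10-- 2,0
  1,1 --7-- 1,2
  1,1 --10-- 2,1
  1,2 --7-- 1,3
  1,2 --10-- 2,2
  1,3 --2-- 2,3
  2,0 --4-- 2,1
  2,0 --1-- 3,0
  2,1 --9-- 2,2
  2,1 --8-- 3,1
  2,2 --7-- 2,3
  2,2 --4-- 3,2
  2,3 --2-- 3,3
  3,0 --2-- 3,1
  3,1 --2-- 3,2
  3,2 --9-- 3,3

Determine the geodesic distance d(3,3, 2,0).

Shortest path: 3,3 → 3,2 → 3,1 → 3,0 → 2,0, total weight = 14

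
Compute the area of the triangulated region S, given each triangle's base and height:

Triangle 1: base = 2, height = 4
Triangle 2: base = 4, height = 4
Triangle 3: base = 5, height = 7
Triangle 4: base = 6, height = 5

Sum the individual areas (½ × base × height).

(1/2)×2×4 + (1/2)×4×4 + (1/2)×5×7 + (1/2)×6×5 = 44.5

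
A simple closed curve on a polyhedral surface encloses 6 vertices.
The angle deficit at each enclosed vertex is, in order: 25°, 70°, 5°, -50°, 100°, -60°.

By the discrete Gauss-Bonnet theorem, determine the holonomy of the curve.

Holonomy = total enclosed curvature = 25° + 70° + 5° + (-50°) + 100° + (-60°) = 90°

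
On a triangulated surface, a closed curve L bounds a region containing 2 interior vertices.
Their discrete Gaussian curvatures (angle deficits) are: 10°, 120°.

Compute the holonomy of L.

Holonomy = total enclosed curvature = 10° + 120° = 130°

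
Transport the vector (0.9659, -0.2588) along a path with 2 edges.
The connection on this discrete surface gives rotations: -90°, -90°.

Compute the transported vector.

Total rotation: (-90°) + (-90°) = -180° ≡ 180° (mod 360°). Final vector: (-0.9659, 0.2588)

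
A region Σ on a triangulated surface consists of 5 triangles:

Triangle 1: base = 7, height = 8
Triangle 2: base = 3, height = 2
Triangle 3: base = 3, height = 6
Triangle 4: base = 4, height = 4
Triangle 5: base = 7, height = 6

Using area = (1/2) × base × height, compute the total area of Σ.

(1/2)×7×8 + (1/2)×3×2 + (1/2)×3×6 + (1/2)×4×4 + (1/2)×7×6 = 69.0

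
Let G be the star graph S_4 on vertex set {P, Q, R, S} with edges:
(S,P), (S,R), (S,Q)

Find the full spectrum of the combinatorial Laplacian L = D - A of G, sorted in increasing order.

The star S_4 is the complete bipartite graph K_{1,3} (one hub of degree 3, 3 leaves of degree 1). The Laplacian spectrum of K_{p,q} is 0, p (multiplicity q−1), q (multiplicity p−1), p+q. With p = 1, q = 3: 0 once, 1 with multiplicity 2, and 4 once. (Check: trace L = sum of degrees = 6 = 2·1 + 4.)
Laplacian eigenvalues (increasing order): [0.0, 1.0, 1.0, 4.0]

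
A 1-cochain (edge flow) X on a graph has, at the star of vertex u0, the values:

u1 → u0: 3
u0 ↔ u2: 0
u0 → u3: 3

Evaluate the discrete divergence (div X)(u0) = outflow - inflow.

Divergence = sum of outgoing flows = (-3) + 0 + 3 = 0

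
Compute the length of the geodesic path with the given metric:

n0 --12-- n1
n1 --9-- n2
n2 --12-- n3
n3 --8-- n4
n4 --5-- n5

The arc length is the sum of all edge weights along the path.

Arc length = 12 + 9 + 12 + 8 + 5 = 46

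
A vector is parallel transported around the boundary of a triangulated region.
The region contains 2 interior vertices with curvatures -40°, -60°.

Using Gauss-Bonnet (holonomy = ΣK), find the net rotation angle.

Holonomy = total enclosed curvature = (-40°) + (-60°) = -100°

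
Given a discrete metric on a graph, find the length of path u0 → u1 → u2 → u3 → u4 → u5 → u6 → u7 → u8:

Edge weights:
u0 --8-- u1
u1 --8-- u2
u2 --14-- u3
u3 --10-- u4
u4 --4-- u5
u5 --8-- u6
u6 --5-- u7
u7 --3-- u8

Arc length = 8 + 8 + 14 + 10 + 4 + 8 + 5 + 3 = 60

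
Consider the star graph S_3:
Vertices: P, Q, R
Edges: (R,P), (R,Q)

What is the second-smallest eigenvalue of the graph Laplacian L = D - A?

The star S_3 is the complete bipartite graph K_{1,2} (one hub of degree 2, 2 leaves of degree 1). The Laplacian spectrum of K_{p,q} is 0, p (multiplicity q−1), q (multiplicity p−1), p+q. With p = 1, q = 2: 0 once, 1 with multiplicity 1, and 3 once. (Check: trace L = sum of degrees = 4 = 1·1 + 3.)
Laplacian eigenvalues: [0.0, 1.0, 3.0]. Algebraic connectivity (smallest non-zero eigenvalue) = 1.0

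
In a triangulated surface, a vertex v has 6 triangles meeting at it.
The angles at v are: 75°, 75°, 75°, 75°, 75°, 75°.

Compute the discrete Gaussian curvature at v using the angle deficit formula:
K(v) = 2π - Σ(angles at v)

Sum of angles = 450°. K = 360° - 450° = -90° = -π/2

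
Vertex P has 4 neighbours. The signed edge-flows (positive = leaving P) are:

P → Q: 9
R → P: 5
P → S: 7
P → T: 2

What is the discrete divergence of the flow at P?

Divergence = sum of outgoing flows = 9 + (-5) + 7 + 2 = 13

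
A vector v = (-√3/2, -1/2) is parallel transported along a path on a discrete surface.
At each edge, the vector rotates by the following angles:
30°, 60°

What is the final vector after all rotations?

Total rotation: 30° + 60° = 90°. Final vector: (0.5000, -0.8660)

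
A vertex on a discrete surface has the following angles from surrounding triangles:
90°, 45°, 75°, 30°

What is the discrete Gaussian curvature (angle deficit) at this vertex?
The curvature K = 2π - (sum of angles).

Sum of angles = 240°. K = 360° - 240° = 120°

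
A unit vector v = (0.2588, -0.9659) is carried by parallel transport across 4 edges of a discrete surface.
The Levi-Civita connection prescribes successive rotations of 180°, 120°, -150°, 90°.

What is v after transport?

Total rotation: 180° + 120° + (-150°) + 90° = 240° ≡ -120° (mod 360°). Final vector: (-0.9659, 0.2588)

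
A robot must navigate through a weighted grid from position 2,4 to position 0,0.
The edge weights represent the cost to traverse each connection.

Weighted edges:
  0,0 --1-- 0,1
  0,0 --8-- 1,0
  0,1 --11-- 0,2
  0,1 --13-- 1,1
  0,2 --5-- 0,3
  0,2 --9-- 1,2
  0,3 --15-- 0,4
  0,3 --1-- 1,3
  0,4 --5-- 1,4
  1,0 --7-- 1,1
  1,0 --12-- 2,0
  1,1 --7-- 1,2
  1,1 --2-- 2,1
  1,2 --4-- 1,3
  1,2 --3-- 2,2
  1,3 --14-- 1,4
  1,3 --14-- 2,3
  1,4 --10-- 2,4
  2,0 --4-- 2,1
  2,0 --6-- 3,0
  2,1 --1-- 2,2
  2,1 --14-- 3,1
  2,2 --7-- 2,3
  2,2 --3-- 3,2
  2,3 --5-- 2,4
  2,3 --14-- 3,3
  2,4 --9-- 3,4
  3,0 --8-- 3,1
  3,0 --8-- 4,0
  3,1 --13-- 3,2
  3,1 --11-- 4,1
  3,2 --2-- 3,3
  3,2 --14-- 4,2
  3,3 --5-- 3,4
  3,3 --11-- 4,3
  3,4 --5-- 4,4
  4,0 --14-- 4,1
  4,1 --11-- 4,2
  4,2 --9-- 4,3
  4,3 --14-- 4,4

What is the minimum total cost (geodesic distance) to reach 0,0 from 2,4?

Shortest path: 2,4 → 2,3 → 2,2 → 2,1 → 1,1 → 0,1 → 0,0, total weight = 29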